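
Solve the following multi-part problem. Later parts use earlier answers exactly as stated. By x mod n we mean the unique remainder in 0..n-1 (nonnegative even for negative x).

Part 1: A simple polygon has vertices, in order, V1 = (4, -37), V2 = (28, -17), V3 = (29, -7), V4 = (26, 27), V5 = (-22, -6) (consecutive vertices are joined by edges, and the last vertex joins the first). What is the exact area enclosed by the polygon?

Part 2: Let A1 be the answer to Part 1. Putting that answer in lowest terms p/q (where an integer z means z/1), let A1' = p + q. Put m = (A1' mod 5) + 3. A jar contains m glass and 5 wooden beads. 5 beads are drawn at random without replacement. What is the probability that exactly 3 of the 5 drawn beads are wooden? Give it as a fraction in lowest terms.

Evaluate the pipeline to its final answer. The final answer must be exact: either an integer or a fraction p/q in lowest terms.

35/132

Part 1: cross terms: (4*-17 - 28*-37)=968, (28*-7 - 29*-17)=297, (29*27 - 26*-7)=965, (26*-6 - -22*27)=438, (-22*-37 - 4*-6)=838; twice the area = |3506| = 3506; area = 1753; answer 1753
Part 2: A1 = 1753; threaded value p + q = 1754; m = 7; total draws C(12,5) = 792; favorable C(5,3)*C(7,2) = 210; P = 35/132; answer 35/132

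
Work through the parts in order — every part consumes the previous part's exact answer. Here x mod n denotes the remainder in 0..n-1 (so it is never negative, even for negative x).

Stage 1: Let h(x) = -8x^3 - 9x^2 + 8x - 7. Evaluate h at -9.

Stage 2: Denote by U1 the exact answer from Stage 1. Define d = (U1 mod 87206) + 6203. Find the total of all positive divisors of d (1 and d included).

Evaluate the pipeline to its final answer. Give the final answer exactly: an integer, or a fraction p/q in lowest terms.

Stage 1: -8*(-9)^3 - 9*(-9)^2 + 8*(-9)^1 - 7 = (5832) + (-729) + (-72) + (-7) = 5024; answer 5024
Stage 2: U1 = 5024; d = 11227; 11227 = 103 * 109; sigma = (1 + 103) * (1 + 109) = 104 * 110 = 11440; answer 11440

11440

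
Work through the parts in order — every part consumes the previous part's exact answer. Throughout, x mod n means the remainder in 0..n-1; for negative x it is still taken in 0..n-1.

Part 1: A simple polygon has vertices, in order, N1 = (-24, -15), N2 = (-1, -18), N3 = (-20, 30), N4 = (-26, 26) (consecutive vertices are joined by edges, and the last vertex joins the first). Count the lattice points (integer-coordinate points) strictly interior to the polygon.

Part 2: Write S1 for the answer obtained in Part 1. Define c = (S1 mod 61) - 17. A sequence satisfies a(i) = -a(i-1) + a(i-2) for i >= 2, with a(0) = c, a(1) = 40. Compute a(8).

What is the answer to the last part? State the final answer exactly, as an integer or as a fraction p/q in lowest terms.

-554

Part 1: cross terms: (-24*-18 - -1*-15)=417, (-1*30 - -20*-18)=-390, (-20*26 - -26*30)=260, (-26*-15 - -24*26)=1014; twice the area = |1301| = 1301; area = 1301/2; boundary points = 1 + 1 + 2 + 1 = 5; strictly interior points = area - boundary/2 + 1 = 649; answer 649
Part 2: S1 = 649; c = 22; a(2) = -1*(40) + 1*(22) = -18; iterating: a(2)=-18, a(3)=58, a(4)=-76, a(5)=134, a(6)=-210, a(7)=344, a(8)=-554; answer -554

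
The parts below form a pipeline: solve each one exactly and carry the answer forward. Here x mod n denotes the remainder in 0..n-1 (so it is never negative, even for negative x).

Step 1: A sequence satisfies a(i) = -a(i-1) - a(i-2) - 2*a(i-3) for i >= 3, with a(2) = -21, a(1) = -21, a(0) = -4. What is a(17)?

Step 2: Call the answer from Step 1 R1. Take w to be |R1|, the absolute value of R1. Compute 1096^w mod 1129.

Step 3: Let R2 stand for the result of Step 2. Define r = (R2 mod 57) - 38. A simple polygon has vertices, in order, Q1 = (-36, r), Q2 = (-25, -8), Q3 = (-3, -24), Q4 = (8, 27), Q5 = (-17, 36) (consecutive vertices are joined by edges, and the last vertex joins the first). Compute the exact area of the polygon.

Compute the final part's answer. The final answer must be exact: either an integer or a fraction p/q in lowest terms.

1365

Step 1: a(3) = -1*(-21) - 1*(-21) - 2*(-4) = 50; iterating: a(3)=50, a(4)=13, a(5)=-21, a(6)=-92, a(7)=87, a(8)=47, a(9)=50, a(10)=-271, a(11)=127, a(12)=44, a(13)=371, a(14)=-669, a(15)=210, a(16)=-283, a(17)=1411; answer 1411
Step 2: R1 = 1411; w = 1411; squarings mod 1129: 1096^1=1096, 1096^2=1089, 1096^4=471, 1096^8=557, 1096^16=903, 1096^32=271, 1096^64=56, 1096^128=878, 1096^256=906, 1096^512=53, 1096^1024=551; 1096^1411 = 1096^1 * 1096^2 * 1096^128 * 1096^256 * 1096^1024 = 1028 (mod 1129); answer 1028
Step 3: R2 = 1028; r = -36; cross terms: (-36*-8 - -25*-36)=-612, (-25*-24 - -3*-8)=576, (-3*27 - 8*-24)=111, (8*36 - -17*27)=747, (-17*-36 - -36*36)=1908; twice the area = |2730| = 2730; area = 1365; answer 1365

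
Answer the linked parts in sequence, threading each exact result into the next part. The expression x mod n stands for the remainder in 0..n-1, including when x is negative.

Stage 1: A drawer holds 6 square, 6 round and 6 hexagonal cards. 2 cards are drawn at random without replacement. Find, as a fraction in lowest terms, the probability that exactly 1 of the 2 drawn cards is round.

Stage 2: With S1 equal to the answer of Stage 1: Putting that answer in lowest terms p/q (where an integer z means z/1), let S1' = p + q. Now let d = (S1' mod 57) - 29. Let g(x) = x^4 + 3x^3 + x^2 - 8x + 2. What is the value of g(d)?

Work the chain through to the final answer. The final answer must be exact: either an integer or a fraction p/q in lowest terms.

114

Stage 1: total draws C(18,2) = 153; favorable C(6,1)*C(12,1) = 72; P = 8/17; answer 8/17
Stage 2: S1 = 8/17; threaded value p + q = 25; d = -4; 1*(-4)^4 + 3*(-4)^3 + 1*(-4)^2 - 8*(-4)^1 + 2 = (256) + (-192) + (16) + (32) + (2) = 114; answer 114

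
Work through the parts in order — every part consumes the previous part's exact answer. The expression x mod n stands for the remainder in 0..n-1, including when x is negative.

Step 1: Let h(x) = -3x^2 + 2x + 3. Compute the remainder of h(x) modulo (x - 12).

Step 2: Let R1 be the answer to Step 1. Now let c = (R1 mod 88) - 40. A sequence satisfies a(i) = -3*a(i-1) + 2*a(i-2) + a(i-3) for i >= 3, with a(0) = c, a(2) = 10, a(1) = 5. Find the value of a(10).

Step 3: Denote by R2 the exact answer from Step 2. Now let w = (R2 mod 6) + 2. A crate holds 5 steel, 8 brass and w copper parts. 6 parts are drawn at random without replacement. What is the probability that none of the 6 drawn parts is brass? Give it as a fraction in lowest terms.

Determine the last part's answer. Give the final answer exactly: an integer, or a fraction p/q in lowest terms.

Step 1: remainder = value at the root: -3*(12)^2 + 2*(12)^1 + 3 = (-432) + (24) + (3) = -405; answer -405
Step 2: R1 = -405; c = -5; a(3) = -3*(10) + 2*(5) + 1*(-5) = -25; iterating: a(3)=-25, a(4)=100, a(5)=-340, a(6)=1195, a(7)=-4165, a(8)=14545, a(9)=-50770, a(10)=177235; answer 177235
Step 3: R2 = 177235; w = 3; total draws C(16,6) = 8008; favorable C(8,6) = 28; P = 1/286; answer 1/286

1/286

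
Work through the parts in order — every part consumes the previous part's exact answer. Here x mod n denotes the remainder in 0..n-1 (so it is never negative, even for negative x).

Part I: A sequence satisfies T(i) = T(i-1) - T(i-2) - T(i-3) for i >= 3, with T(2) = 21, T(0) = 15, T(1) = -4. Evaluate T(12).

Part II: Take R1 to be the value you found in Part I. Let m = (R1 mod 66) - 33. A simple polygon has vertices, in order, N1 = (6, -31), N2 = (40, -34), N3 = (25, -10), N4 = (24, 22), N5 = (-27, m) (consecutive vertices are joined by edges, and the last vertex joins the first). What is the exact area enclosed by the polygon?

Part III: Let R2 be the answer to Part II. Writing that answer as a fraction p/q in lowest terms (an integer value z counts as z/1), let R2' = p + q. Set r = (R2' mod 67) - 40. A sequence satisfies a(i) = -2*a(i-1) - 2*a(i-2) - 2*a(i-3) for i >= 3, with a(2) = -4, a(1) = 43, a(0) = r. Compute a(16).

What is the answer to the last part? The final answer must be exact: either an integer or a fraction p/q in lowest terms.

Part I: T(3) = 1*(21) - 1*(-4) - 1*(15) = 10; iterating: T(3)=10, T(4)=-7, T(5)=-38, T(6)=-41, T(7)=4, T(8)=83, T(9)=120, T(10)=33, T(11)=-170, T(12)=-323; answer -323
Part II: R1 = -323; m = -26; cross terms: (6*-34 - 40*-31)=1036, (40*-10 - 25*-34)=450, (25*22 - 24*-10)=790, (24*-26 - -27*22)=-30, (-27*-31 - 6*-26)=993; twice the area = |3239| = 3239; area = 3239/2; answer 3239/2
Part III: R2 = 3239/2; threaded value p + q = 3241; r = -15; a(3) = -2*(-4) - 2*(43) - 2*(-15) = -48; iterating: a(3)=-48, a(4)=18, a(5)=68, a(6)=-76, a(7)=-20, a(8)=56, a(9)=80, a(10)=-232, a(11)=192, a(12)=-80, a(13)=240, a(14)=-704, a(15)=1088, a(16)=-1248; answer -1248

-1248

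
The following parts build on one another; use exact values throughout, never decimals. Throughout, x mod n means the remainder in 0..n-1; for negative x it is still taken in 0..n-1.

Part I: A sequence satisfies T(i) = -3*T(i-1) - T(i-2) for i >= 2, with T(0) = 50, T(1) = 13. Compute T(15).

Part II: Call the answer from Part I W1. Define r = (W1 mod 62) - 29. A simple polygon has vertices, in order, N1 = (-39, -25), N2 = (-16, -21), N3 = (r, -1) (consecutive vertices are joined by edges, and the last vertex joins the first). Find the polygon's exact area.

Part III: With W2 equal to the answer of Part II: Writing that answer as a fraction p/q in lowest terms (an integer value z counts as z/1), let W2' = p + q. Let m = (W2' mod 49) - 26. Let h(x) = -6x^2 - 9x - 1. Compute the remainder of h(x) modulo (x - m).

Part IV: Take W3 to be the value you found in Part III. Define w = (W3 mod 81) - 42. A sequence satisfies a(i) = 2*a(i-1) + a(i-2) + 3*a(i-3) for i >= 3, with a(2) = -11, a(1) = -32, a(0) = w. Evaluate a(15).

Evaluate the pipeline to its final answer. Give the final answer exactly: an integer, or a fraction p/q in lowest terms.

-3833520

Part I: T(2) = -3*(13) - 1*(50) = -89; iterating: T(2)=-89, T(3)=254, T(4)=-673, T(5)=1765, T(6)=-4622, T(7)=12101, T(8)=-31681, T(9)=82942, T(10)=-217145, T(11)=568493, T(12)=-1488334, T(13)=3896509, T(14)=-10201193, T(15)=26707070; answer 26707070
Part II: W1 = 26707070; r = -17; cross terms: (-39*-21 - -16*-25)=419, (-16*-1 - -17*-21)=-341, (-17*-25 - -39*-1)=386; twice the area = |464| = 464; area = 232; answer 232
Part III: W2 = 232; threaded value p + q = 233; m = 11; remainder = value at the root: -6*(11)^2 - 9*(11)^1 - 1 = (-726) + (-99) + (-1) = -826; answer -826
Part IV: W3 = -826; w = 23; a(3) = 2*(-11) + 1*(-32) + 3*(23) = 15; iterating: a(3)=15, a(4)=-77, a(5)=-172, a(6)=-376, a(7)=-1155, a(8)=-3202, a(9)=-8687, a(10)=-24041, a(11)=-66375, a(12)=-182852, a(13)=-504202, a(14)=-1390381, a(15)=-3833520; answer -3833520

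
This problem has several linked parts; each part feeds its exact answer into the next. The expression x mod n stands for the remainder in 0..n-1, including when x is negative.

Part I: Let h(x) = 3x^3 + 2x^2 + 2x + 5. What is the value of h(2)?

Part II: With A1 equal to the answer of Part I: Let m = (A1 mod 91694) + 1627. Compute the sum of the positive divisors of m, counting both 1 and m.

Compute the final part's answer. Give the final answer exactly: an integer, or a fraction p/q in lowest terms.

Part I: 3*(2)^3 + 2*(2)^2 + 2*(2)^1 + 5 = (24) + (8) + (4) + (5) = 41; answer 41
Part II: A1 = 41; m = 1668; 1668 = 2^2 * 3 * 139; sigma = (1 + 2 + 4) * (1 + 3) * (1 + 139) = 7 * 4 * 140 = 3920; answer 3920

3920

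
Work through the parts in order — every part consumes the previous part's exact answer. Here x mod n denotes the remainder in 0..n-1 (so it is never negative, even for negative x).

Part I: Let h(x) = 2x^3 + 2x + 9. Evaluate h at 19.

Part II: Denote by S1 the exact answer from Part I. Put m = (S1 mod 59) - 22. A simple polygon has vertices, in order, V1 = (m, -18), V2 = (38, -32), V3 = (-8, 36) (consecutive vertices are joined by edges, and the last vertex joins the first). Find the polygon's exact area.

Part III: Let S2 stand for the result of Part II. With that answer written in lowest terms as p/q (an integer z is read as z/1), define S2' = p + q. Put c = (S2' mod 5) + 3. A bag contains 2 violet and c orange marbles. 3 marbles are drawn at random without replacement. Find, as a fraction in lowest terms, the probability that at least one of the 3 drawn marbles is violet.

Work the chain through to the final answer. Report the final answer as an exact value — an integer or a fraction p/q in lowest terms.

5/7

Part I: 2*(19)^3 + 2*(19)^1 + 9 = (13718) + (38) + (9) = 13765; answer 13765
Part II: S1 = 13765; m = -4; cross terms: (-4*-32 - 38*-18)=812, (38*36 - -8*-32)=1112, (-8*-18 - -4*36)=288; twice the area = |2212| = 2212; area = 1106; answer 1106
Part III: S2 = 1106; threaded value p + q = 1107; c = 5; total draws C(7,3) = 35; complement C(5,3) = 10; favorable 35 - 10 = 25; P = 5/7; answer 5/7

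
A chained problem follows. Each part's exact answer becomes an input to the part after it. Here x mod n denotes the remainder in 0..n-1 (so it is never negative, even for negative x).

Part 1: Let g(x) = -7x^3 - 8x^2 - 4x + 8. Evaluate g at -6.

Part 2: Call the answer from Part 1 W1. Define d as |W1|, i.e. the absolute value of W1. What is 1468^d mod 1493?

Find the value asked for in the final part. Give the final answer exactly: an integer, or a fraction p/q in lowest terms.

Part 1: -7*(-6)^3 - 8*(-6)^2 - 4*(-6)^1 + 8 = (1512) + (-288) + (24) + (8) = 1256; answer 1256
Part 2: W1 = 1256; d = 1256; squarings mod 1493: 1468^1=1468, 1468^2=625, 1468^4=952, 1468^8=53, 1468^16=1316, 1468^32=1469, 1468^64=576, 1468^128=330, 1468^256=1404, 1468^512=456, 1468^1024=409; 1468^1256 = 1468^8 * 1468^32 * 1468^64 * 1468^128 * 1468^1024 = 199 (mod 1493); answer 199

199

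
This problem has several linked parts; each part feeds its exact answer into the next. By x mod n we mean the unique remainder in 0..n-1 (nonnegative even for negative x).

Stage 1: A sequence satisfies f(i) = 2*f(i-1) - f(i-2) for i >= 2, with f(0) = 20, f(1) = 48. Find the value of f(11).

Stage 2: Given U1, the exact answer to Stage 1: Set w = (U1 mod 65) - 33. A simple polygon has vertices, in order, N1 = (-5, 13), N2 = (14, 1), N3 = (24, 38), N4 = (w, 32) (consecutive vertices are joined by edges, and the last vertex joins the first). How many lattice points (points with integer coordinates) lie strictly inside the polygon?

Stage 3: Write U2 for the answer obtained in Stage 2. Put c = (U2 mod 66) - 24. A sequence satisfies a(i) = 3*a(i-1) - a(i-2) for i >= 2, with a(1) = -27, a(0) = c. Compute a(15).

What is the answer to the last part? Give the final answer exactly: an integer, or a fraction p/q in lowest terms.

-16744482

Stage 1: f(2) = 2*(48) - 1*(20) = 76; iterating: f(2)=76, f(3)=104, f(4)=132, f(5)=160, f(6)=188, f(7)=216, f(8)=244, f(9)=272, f(10)=300, f(11)=328; answer 328
Stage 2: U1 = 328; w = -30; cross terms: (-5*1 - 14*13)=-187, (14*38 - 24*1)=508, (24*32 - -30*38)=1908, (-30*13 - -5*32)=-230; twice the area = |1999| = 1999; area = 1999/2; boundary points = 1 + 1 + 6 + 1 = 9; strictly interior points = area - boundary/2 + 1 = 996; answer 996
Stage 3: U2 = 996; c = -18; a(2) = 3*(-27) - 1*(-18) = -63; iterating: a(2)=-63, a(3)=-162, a(4)=-423, a(5)=-1107, a(6)=-2898, a(7)=-7587, a(8)=-19863, a(9)=-52002, a(10)=-136143, a(11)=-356427, a(12)=-933138, a(13)=-2442987, a(14)=-6395823, a(15)=-16744482; answer -16744482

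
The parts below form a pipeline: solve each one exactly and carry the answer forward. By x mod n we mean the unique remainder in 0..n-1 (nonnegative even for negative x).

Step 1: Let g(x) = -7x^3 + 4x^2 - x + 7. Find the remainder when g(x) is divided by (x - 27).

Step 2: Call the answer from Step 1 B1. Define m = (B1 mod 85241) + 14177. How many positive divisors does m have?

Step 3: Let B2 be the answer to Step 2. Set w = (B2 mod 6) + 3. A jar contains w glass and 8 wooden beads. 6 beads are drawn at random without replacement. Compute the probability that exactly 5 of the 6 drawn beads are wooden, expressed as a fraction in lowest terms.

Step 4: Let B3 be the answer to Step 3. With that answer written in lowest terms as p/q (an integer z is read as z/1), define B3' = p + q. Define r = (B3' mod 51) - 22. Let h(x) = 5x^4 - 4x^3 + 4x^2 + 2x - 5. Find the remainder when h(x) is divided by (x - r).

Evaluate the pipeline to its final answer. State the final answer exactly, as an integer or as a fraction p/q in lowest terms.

Step 1: remainder = value at the root: -7*(27)^3 + 4*(27)^2 - 1*(27)^1 + 7 = (-137781) + (2916) + (-27) + (7) = -134885; answer -134885
Step 2: B1 = -134885; m = 49774; 49774 = 2 * 41 * 607; number of divisors = (1+1) * (1+1) * (1+1) = 8; answer 8
Step 3: B2 = 8; w = 5; total draws C(13,6) = 1716; favorable C(8,5)*C(5,1) = 280; P = 70/429; answer 70/429
Step 4: B3 = 70/429; threaded value p + q = 499; r = 18; remainder = value at the root: 5*(18)^4 - 4*(18)^3 + 4*(18)^2 + 2*(18)^1 - 5 = (524880) + (-23328) + (1296) + (36) + (-5) = 502879; answer 502879

502879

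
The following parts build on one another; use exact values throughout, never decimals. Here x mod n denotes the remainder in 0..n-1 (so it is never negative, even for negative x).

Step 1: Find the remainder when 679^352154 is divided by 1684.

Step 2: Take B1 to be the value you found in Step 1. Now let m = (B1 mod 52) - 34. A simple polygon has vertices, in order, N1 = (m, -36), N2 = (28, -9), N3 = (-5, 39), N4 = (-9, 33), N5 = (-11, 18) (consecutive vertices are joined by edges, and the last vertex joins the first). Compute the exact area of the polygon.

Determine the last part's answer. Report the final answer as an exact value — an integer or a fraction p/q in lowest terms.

3513/2

Step 1: squarings mod 1684: 679^1=679, 679^2=1309, 679^4=853, 679^8=121, 679^16=1169, 679^32=837, 679^64=25, 679^128=625, 679^256=1621, 679^512=601, 679^1024=825, 679^2048=289, 679^4096=1005, 679^8192=1309, 679^16384=853, 679^32768=121, 679^65536=1169, 679^131072=837, 679^262144=25; 679^352154 = 679^2 * 679^8 * 679^16 * 679^128 * 679^256 * 679^512 * 679^1024 * 679^2048 * 679^4096 * 679^16384 * 679^65536 * 679^262144 = 945 (mod 1684); answer 945
Step 2: B1 = 945; m = -25; cross terms: (-25*-9 - 28*-36)=1233, (28*39 - -5*-9)=1047, (-5*33 - -9*39)=186, (-9*18 - -11*33)=201, (-11*-36 - -25*18)=846; twice the area = |3513| = 3513; area = 3513/2; answer 3513/2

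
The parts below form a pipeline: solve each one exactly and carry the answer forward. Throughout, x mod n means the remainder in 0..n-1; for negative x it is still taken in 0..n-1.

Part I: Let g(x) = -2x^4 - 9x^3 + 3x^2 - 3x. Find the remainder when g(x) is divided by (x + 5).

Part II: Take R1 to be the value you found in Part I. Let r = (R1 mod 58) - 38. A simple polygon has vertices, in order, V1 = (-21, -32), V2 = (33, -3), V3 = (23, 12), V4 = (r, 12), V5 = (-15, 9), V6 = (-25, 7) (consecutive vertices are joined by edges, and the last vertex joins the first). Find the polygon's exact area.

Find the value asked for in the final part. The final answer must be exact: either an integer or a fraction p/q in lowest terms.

1576

Part I: remainder = value at the root: -2*(-5)^4 - 9*(-5)^3 + 3*(-5)^2 - 3*(-5)^1 = (-1250) + (1125) + (75) + (15) = -35; answer -35
Part II: R1 = -35; r = -15; cross terms: (-21*-3 - 33*-32)=1119, (33*12 - 23*-3)=465, (23*12 - -15*12)=456, (-15*9 - -15*12)=45, (-15*7 - -25*9)=120, (-25*-32 - -21*7)=947; twice the area = |3152| = 3152; area = 1576; answer 1576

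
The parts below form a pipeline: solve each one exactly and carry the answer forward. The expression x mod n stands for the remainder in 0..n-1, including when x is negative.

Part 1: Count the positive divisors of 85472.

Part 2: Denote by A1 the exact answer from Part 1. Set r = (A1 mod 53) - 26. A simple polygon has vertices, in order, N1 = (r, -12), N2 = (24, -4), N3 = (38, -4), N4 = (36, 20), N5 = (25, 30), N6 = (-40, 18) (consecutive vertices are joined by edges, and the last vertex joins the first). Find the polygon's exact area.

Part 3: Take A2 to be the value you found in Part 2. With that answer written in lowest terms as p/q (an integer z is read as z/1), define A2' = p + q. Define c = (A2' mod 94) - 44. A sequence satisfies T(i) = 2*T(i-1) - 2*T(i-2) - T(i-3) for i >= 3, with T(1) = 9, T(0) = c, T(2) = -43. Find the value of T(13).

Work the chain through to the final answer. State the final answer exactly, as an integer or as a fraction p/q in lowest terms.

-1495

Part 1: 85472 = 2^5 * 2671; number of divisors = (5+1) * (1+1) = 12; answer 12
Part 2: A1 = 12; r = -14; cross terms: (-14*-4 - 24*-12)=344, (24*-4 - 38*-4)=56, (38*20 - 36*-4)=904, (36*30 - 25*20)=580, (25*18 - -40*30)=1650, (-40*-12 - -14*18)=732; twice the area = |4266| = 4266; area = 2133; answer 2133
Part 3: A2 = 2133; threaded value p + q = 2134; c = 22; T(3) = 2*(-43) - 2*(9) - 1*(22) = -126; iterating: T(3)=-126, T(4)=-175, T(5)=-55, T(6)=366, T(7)=1017, T(8)=1357, T(9)=314, T(10)=-3103, T(11)=-8191, T(12)=-10490, T(13)=-1495; answer -1495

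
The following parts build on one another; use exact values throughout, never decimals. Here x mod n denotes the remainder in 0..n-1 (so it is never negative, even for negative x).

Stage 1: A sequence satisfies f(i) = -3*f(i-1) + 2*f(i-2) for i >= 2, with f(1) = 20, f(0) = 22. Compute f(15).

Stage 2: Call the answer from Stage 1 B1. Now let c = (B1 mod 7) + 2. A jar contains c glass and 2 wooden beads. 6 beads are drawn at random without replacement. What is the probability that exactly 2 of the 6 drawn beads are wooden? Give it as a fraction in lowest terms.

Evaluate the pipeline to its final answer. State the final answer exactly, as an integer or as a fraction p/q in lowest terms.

Stage 1: f(2) = -3*(20) + 2*(22) = -16; iterating: f(2)=-16, f(3)=88, f(4)=-296, f(5)=1064, f(6)=-3784, f(7)=13480, f(8)=-48008, f(9)=170984, f(10)=-608968, f(11)=2168872, f(12)=-7724552, f(13)=27511400, f(14)=-97983304, f(15)=348972712; answer 348972712
Stage 2: B1 = 348972712; c = 6; total draws C(8,6) = 28; favorable C(2,2)*C(6,4) = 15; P = 15/28; answer 15/28

15/28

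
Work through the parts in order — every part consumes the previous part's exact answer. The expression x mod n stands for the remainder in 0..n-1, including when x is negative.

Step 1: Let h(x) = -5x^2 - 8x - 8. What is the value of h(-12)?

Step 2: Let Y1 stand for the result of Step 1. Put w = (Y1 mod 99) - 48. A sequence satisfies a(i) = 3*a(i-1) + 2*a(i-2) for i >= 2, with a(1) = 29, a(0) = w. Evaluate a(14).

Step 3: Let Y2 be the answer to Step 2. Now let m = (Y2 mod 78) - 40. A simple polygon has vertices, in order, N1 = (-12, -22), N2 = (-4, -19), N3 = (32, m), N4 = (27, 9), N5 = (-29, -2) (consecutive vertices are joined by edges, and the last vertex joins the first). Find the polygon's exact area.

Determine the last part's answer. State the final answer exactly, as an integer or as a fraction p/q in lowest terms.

1006

Step 1: -5*(-12)^2 - 8*(-12)^1 - 8 = (-720) + (96) + (-8) = -632; answer -632
Step 2: Y1 = -632; w = 13; a(2) = 3*(29) + 2*(13) = 113; iterating: a(2)=113, a(3)=397, a(4)=1417, a(5)=5045, a(6)=17969, a(7)=63997, a(8)=227929, a(9)=811781, a(10)=2891201, a(11)=10297165, a(12)=36673897, a(13)=130616021, a(14)=465195857; answer 465195857
Step 3: Y2 = 465195857; m = -5; cross terms: (-12*-19 - -4*-22)=140, (-4*-5 - 32*-19)=628, (32*9 - 27*-5)=423, (27*-2 - -29*9)=207, (-29*-22 - -12*-2)=614; twice the area = |2012| = 2012; area = 1006; answer 1006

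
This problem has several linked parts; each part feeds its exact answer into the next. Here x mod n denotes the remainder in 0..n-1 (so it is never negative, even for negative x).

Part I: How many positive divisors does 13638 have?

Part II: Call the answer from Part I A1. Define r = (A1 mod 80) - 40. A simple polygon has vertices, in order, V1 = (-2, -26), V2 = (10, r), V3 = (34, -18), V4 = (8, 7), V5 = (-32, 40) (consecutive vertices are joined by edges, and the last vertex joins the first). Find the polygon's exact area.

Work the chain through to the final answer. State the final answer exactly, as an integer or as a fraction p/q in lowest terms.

Part I: 13638 = 2 * 3 * 2273; number of divisors = (1+1) * (1+1) * (1+1) = 8; answer 8
Part II: A1 = 8; r = -32; cross terms: (-2*-32 - 10*-26)=324, (10*-18 - 34*-32)=908, (34*7 - 8*-18)=382, (8*40 - -32*7)=544, (-32*-26 - -2*40)=912; twice the area = |3070| = 3070; area = 1535; answer 1535

1535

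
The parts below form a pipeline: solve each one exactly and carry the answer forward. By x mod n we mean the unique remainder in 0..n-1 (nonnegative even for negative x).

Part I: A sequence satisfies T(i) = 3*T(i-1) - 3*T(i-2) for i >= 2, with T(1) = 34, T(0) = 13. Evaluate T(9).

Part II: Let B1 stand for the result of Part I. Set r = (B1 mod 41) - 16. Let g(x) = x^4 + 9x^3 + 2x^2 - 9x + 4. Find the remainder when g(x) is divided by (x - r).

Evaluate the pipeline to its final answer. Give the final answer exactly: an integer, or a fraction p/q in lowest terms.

Part I: T(2) = 3*(34) - 3*(13) = 63; iterating: T(2)=63, T(3)=87, T(4)=72, T(5)=-45, T(6)=-351, T(7)=-918, T(8)=-1701, T(9)=-2349; answer -2349
Part II: B1 = -2349; r = 13; remainder = value at the root: 1*(13)^4 + 9*(13)^3 + 2*(13)^2 - 9*(13)^1 + 4 = (28561) + (19773) + (338) + (-117) + (4) = 48559; answer 48559

48559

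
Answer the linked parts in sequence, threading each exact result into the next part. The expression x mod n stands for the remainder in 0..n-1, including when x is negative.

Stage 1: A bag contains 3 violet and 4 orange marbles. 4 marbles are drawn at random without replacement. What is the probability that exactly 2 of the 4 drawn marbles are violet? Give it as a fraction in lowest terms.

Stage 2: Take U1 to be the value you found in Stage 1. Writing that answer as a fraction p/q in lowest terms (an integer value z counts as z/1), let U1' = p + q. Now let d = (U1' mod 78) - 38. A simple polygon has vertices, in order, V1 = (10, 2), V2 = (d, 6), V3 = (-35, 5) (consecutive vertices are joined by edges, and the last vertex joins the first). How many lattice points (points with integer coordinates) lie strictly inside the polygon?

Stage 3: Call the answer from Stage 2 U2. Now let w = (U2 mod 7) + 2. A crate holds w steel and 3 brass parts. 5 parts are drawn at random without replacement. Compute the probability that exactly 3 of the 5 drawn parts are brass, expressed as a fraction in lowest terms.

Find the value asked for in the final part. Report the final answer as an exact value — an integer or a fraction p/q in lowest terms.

1/12

Stage 1: total draws C(7,4) = 35; favorable C(3,2)*C(4,2) = 18; P = 18/35; answer 18/35
Stage 2: U1 = 18/35; threaded value p + q = 53; d = 15; cross terms: (10*6 - 15*2)=30, (15*5 - -35*6)=285, (-35*2 - 10*5)=-120; twice the area = |195| = 195; area = 195/2; boundary points = 1 + 1 + 3 = 5; strictly interior points = area - boundary/2 + 1 = 96; answer 96
Stage 3: U2 = 96; w = 7; total draws C(10,5) = 252; favorable C(3,3)*C(7,2) = 21; P = 1/12; answer 1/12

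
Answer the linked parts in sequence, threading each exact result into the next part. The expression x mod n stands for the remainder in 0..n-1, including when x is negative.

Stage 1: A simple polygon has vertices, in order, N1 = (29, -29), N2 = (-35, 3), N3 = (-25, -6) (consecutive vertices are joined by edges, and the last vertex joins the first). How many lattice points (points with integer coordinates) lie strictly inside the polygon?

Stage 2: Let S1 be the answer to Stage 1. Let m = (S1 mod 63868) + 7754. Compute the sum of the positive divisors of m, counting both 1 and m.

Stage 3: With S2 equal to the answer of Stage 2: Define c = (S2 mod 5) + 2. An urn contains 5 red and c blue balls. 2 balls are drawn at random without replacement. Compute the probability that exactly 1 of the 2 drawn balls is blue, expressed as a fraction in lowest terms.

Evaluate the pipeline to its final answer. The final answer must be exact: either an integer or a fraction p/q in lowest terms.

10/21

Stage 1: cross terms: (29*3 - -35*-29)=-928, (-35*-6 - -25*3)=285, (-25*-29 - 29*-6)=899; twice the area = |256| = 256; area = 128; boundary points = 32 + 1 + 1 = 34; strictly interior points = area - boundary/2 + 1 = 112; answer 112
Stage 2: S1 = 112; m = 7866; 7866 = 2 * 3^2 * 19 * 23; sigma = (1 + 2) * (1 + 3 + 9) * (1 + 19) * (1 + 23) = 3 * 13 * 20 * 24 = 18720; answer 18720
Stage 3: S2 = 18720; c = 2; total draws C(7,2) = 21; favorable C(2,1)*C(5,1) = 10; P = 10/21; answer 10/21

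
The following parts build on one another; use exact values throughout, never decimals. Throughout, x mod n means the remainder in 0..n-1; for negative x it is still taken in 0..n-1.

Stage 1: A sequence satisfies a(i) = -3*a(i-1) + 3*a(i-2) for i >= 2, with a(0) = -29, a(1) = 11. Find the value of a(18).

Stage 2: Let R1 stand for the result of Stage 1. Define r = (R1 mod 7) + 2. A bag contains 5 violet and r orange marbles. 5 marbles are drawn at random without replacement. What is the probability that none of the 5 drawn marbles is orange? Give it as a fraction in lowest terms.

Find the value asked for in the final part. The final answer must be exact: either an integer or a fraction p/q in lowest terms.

1/462

Stage 1: a(2) = -3*(11) + 3*(-29) = -120; iterating: a(2)=-120, a(3)=393, a(4)=-1539, a(5)=5796, a(6)=-22005, a(7)=83403, a(8)=-316224, a(9)=1198881, a(10)=-4545315, a(11)=17232588, a(12)=-65333709, a(13)=247698891, a(14)=-939097800, a(15)=3560390073, a(16)=-13498463619, a(17)=51176561076, a(18)=-194025074085; answer -194025074085
Stage 2: R1 = -194025074085; r = 6; total draws C(11,5) = 462; favorable C(5,5) = 1; P = 1/462; answer 1/462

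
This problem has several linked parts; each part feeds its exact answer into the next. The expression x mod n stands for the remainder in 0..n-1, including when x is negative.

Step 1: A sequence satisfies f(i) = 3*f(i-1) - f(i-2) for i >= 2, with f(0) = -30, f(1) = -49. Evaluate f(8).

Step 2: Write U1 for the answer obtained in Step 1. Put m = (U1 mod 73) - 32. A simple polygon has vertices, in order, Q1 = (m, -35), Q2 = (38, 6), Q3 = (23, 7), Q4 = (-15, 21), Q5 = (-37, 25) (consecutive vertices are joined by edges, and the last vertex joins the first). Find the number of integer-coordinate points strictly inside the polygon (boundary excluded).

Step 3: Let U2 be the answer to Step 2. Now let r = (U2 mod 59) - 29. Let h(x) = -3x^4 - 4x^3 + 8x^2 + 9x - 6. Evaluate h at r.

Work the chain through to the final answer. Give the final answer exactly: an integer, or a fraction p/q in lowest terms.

-163446

Step 1: f(2) = 3*(-49) - 1*(-30) = -117; iterating: f(2)=-117, f(3)=-302, f(4)=-789, f(5)=-2065, f(6)=-5406, f(7)=-14153, f(8)=-37053; answer -37053
Step 2: U1 = -37053; m = -1; cross terms: (-1*6 - 38*-35)=1324, (38*7 - 23*6)=128, (23*21 - -15*7)=588, (-15*25 - -37*21)=402, (-37*-35 - -1*25)=1320; twice the area = |3762| = 3762; area = 1881; boundary points = 1 + 1 + 2 + 2 + 12 = 18; strictly interior points = area - boundary/2 + 1 = 1873; answer 1873
Step 3: U2 = 1873; r = 15; -3*(15)^4 - 4*(15)^3 + 8*(15)^2 + 9*(15)^1 - 6 = (-151875) + (-13500) + (1800) + (135) + (-6) = -163446; answer -163446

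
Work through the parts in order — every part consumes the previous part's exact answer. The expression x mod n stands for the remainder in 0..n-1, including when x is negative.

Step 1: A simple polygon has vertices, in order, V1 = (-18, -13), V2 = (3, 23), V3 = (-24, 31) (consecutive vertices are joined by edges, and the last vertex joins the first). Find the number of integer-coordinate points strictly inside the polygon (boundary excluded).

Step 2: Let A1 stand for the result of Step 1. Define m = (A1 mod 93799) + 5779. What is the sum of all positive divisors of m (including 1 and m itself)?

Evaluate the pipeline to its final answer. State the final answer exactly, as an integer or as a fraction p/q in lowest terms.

6936

Step 1: cross terms: (-18*23 - 3*-13)=-375, (3*31 - -24*23)=645, (-24*-13 - -18*31)=870; twice the area = |1140| = 1140; area = 570; boundary points = 3 + 1 + 2 = 6; strictly interior points = area - boundary/2 + 1 = 568; answer 568
Step 2: A1 = 568; m = 6347; 6347 = 11 * 577; sigma = (1 + 11) * (1 + 577) = 12 * 578 = 6936; answer 6936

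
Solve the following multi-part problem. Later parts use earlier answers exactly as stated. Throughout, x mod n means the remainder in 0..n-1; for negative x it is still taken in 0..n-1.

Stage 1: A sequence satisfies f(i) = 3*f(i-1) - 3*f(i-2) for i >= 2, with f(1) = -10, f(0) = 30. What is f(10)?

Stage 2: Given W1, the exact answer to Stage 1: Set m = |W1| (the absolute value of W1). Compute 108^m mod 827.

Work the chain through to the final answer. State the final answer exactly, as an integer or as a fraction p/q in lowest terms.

513

Stage 1: f(2) = 3*(-10) - 3*(30) = -120; iterating: f(2)=-120, f(3)=-330, f(4)=-630, f(5)=-900, f(6)=-810, f(7)=270, f(8)=3240, f(9)=8910, f(10)=17010; answer 17010
Stage 2: W1 = 17010; m = 17010; squarings mod 827: 108^1=108, 108^2=86, 108^4=780, 108^8=555, 108^16=381, 108^32=436, 108^64=713, 108^128=591, 108^256=287, 108^512=496, 108^1024=397, 108^2048=479, 108^4096=362, 108^8192=378, 108^16384=640; 108^17010 = 108^2 * 108^16 * 108^32 * 108^64 * 108^512 * 108^16384 = 513 (mod 827); answer 513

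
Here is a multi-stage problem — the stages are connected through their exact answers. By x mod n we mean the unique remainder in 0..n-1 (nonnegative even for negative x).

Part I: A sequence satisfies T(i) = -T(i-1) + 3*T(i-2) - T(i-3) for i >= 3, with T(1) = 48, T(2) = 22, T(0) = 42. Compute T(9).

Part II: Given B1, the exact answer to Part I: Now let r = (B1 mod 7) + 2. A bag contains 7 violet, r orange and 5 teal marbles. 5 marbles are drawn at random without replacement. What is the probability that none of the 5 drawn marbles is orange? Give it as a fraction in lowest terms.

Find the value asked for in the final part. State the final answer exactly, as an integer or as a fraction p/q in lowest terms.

Part I: T(3) = -1*(22) + 3*(48) - 1*(42) = 80; iterating: T(3)=80, T(4)=-62, T(5)=280, T(6)=-546, T(7)=1448, T(8)=-3366, T(9)=8256; answer 8256
Part II: B1 = 8256; r = 5; total draws C(17,5) = 6188; favorable C(12,5) = 792; P = 198/1547; answer 198/1547

198/1547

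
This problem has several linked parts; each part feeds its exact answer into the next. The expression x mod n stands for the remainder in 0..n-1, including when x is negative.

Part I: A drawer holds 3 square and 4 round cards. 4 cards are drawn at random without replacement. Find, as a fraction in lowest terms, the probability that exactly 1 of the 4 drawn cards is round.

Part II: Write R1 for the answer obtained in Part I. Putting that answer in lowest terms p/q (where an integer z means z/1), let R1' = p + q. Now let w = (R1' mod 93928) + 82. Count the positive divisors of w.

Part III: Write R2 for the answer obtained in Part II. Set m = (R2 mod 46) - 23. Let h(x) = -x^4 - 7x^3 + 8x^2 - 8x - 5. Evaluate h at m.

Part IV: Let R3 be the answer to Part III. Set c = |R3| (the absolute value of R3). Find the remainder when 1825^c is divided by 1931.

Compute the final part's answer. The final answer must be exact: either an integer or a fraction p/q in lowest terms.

1519

Part I: total draws C(7,4) = 35; favorable C(4,1)*C(3,3) = 4; P = 4/35; answer 4/35
Part II: R1 = 4/35; threaded value p + q = 39; w = 121; 121 = 11^2; number of divisors = (2+1) = 3; answer 3
Part III: R2 = 3; m = -20; -1*(-20)^4 - 7*(-20)^3 + 8*(-20)^2 - 8*(-20)^1 - 5 = (-160000) + (56000) + (3200) + (160) + (-5) = -100645; answer -100645
Part IV: R3 = -100645; c = 100645; squarings mod 1931: 1825^1=1825, 1825^2=1581, 1825^4=847, 1825^8=1008, 1825^16=358, 1825^32=718, 1825^64=1878, 1825^128=878, 1825^256=415, 1825^512=366, 1825^1024=717, 1825^2048=443, 1825^4096=1218, 1825^8192=516, 1825^16384=1709, 1825^32768=1009, 1825^65536=444; 1825^100645 = 1825^1 * 1825^4 * 1825^32 * 1825^256 * 1825^2048 * 1825^32768 * 1825^65536 = 1519 (mod 1931); answer 1519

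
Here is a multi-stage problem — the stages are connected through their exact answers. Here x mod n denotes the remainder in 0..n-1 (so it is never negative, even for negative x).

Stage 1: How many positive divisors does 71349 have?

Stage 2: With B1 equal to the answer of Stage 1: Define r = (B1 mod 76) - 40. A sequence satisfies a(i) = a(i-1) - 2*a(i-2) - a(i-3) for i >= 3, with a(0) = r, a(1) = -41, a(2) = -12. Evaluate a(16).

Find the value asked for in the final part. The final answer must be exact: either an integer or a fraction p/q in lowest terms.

9128

Stage 1: 71349 = 3 * 17 * 1399; number of divisors = (1+1) * (1+1) * (1+1) = 8; answer 8
Stage 2: B1 = 8; r = -32; a(3) = 1*(-12) - 2*(-41) - 1*(-32) = 102; iterating: a(3)=102, a(4)=167, a(5)=-25, a(6)=-461, a(7)=-578, a(8)=369, a(9)=1986, a(10)=1826, a(11)=-2515, a(12)=-8153, a(13)=-4949, a(14)=13872, a(15)=31923, a(16)=9128; answer 9128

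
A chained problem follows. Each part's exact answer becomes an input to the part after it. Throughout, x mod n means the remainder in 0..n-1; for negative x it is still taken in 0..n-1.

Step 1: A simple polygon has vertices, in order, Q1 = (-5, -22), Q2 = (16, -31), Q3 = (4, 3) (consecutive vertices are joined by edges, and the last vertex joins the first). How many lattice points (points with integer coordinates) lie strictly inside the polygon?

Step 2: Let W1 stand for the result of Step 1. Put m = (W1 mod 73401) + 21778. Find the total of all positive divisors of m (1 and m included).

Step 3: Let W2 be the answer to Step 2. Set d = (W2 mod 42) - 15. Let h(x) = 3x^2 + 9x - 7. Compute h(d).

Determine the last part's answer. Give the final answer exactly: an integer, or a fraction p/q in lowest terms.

Step 1: cross terms: (-5*-31 - 16*-22)=507, (16*3 - 4*-31)=172, (4*-22 - -5*3)=-73; twice the area = |606| = 606; area = 303; boundary points = 3 + 2 + 1 = 6; strictly interior points = area - boundary/2 + 1 = 301; answer 301
Step 2: W1 = 301; m = 22079; 22079 is prime, so its only divisors are 1 and 22079; sigma = 1 + 22079 = 22080; answer 22080
Step 3: W2 = 22080; d = 15; 3*(15)^2 + 9*(15)^1 - 7 = (675) + (135) + (-7) = 803; answer 803

803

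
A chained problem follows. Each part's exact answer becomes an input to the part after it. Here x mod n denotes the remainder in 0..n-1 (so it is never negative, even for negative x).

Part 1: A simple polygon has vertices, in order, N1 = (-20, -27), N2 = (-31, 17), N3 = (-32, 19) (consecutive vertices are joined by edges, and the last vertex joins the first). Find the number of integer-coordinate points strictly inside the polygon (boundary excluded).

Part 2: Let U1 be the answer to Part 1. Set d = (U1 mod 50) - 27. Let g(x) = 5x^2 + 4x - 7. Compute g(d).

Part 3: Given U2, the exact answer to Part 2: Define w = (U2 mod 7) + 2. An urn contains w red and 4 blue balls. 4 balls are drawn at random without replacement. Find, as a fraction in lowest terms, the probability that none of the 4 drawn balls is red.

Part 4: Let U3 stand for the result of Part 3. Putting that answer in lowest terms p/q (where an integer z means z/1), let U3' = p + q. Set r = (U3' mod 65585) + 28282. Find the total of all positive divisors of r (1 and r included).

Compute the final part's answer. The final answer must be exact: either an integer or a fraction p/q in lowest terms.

Part 1: cross terms: (-20*17 - -31*-27)=-1177, (-31*19 - -32*17)=-45, (-32*-27 - -20*19)=1244; twice the area = |22| = 22; area = 11; boundary points = 11 + 1 + 2 = 14; strictly interior points = area - boundary/2 + 1 = 5; answer 5
Part 2: U1 = 5; d = -22; 5*(-22)^2 + 4*(-22)^1 - 7 = (2420) + (-88) + (-7) = 2325; answer 2325
Part 3: U2 = 2325; w = 3; total draws C(7,4) = 35; favorable C(4,4) = 1; P = 1/35; answer 1/35
Part 4: U3 = 1/35; threaded value p + q = 36; r = 28318; 28318 = 2 * 14159; sigma = (1 + 2) * (1 + 14159) = 3 * 14160 = 42480; answer 42480

42480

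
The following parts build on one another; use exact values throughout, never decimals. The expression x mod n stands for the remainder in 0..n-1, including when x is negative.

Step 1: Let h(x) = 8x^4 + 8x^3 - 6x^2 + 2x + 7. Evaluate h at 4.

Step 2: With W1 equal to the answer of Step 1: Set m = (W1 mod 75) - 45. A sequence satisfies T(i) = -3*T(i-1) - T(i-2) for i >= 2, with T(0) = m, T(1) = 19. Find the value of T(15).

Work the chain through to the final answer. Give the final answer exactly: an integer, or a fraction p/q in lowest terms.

Step 1: 8*(4)^4 + 8*(4)^3 - 6*(4)^2 + 2*(4)^1 + 7 = (2048) + (512) + (-96) + (8) + (7) = 2479; answer 2479
Step 2: W1 = 2479; m = -41; T(2) = -3*(19) - 1*(-41) = -16; iterating: T(2)=-16, T(3)=29, T(4)=-71, T(5)=184, T(6)=-481, T(7)=1259, T(8)=-3296, T(9)=8629, T(10)=-22591, T(11)=59144, T(12)=-154841, T(13)=405379, T(14)=-1061296, T(15)=2778509; answer 2778509

2778509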